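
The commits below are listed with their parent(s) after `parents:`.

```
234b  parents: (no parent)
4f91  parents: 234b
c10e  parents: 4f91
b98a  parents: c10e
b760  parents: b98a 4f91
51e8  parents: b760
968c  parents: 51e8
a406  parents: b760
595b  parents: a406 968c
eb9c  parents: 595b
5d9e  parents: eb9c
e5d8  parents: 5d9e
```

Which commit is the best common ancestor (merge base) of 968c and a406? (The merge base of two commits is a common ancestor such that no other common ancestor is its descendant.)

b760

Ancestors of 968c: {234b, 4f91, 51e8, 968c, b760, b98a, c10e}.
Ancestors of a406: {234b, 4f91, a406, b760, b98a, c10e}.
Common ancestors: {234b, 4f91, b760, b98a, c10e}.
Among these, b760 is not an ancestor of any other common ancestor — it is the merge base.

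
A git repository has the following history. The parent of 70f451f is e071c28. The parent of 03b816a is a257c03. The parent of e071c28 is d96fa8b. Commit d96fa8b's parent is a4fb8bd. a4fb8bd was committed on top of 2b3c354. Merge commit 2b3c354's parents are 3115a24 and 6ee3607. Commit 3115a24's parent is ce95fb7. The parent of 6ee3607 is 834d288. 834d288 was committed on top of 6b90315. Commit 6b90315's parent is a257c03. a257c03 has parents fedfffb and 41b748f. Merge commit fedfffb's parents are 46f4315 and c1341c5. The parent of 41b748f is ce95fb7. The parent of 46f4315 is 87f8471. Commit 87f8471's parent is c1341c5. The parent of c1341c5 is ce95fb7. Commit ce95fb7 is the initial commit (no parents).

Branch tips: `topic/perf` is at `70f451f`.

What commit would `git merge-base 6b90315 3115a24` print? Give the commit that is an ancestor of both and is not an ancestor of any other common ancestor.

Ancestors of 6b90315: {41b748f, 46f4315, 6b90315, 87f8471, a257c03, c1341c5, ce95fb7, fedfffb}.
Ancestors of 3115a24: {3115a24, ce95fb7}.
Common ancestors: {ce95fb7}.
The only common ancestor is ce95fb7, so it is the merge base.

ce95fb7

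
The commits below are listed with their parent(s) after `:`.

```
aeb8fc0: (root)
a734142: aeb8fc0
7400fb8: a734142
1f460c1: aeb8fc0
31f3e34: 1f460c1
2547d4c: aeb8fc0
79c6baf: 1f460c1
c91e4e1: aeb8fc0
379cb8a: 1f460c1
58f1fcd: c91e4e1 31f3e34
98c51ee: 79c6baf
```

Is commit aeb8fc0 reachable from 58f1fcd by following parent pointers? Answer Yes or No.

Yes

Ancestors of 58f1fcd (commits reachable by following parents): {1f460c1, 31f3e34, 58f1fcd, aeb8fc0, c91e4e1}.
aeb8fc0 is in that set, so it is an ancestor of 58f1fcd.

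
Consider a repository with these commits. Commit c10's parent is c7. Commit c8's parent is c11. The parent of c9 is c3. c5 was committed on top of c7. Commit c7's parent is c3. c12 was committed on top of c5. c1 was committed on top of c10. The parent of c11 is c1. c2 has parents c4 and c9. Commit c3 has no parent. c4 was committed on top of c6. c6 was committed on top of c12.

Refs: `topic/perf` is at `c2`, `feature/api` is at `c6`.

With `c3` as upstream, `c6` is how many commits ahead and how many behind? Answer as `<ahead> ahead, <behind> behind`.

Reachable from c6: {c12, c3, c5, c6, c7}.
Reachable from c3: {c3}.
Only in c6's history (ahead): {c12, c5, c6, c7} — 4.
Only in c3's history (behind): {} — 0.

4 ahead, 0 behind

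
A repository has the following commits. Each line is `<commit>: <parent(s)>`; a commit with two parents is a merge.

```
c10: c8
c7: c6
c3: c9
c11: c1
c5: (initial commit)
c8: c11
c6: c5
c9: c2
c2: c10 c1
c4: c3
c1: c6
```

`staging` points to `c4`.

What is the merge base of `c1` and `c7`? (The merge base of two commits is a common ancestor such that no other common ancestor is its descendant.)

Ancestors of c1: {c1, c5, c6}.
Ancestors of c7: {c5, c6, c7}.
Common ancestors: {c5, c6}.
Among these, c6 is not an ancestor of any other common ancestor — it is the merge base.

c6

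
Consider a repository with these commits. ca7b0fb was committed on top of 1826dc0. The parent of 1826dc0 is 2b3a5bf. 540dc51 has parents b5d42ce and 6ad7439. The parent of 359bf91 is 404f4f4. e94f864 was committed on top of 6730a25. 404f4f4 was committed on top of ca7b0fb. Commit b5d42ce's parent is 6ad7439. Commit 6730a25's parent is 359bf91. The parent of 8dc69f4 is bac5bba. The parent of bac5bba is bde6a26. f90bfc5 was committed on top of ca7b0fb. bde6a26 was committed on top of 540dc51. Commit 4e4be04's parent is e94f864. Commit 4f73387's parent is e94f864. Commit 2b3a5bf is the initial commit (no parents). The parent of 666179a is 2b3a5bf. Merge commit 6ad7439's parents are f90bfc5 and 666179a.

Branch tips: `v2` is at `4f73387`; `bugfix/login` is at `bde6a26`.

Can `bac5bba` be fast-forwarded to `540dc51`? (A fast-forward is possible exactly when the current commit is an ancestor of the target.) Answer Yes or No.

No

A fast-forward from bac5bba to 540dc51 is possible iff bac5bba is an ancestor of 540dc51.
Ancestors of 540dc51: {1826dc0, 2b3a5bf, 540dc51, 666179a, 6ad7439, b5d42ce, ca7b0fb, f90bfc5}.
bac5bba is not among them, so fast-forward is not possible.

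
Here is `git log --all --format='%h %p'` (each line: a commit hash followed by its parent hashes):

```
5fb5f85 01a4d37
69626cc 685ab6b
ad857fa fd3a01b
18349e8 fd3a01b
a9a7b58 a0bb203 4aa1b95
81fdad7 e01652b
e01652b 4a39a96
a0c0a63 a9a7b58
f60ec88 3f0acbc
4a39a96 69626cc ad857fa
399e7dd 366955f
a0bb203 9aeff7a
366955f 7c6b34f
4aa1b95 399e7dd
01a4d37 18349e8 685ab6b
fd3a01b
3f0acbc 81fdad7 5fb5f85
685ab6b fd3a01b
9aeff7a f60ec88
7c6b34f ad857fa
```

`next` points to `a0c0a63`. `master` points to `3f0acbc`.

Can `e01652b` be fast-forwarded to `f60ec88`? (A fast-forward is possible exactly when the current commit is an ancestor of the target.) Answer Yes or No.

Yes

A fast-forward from e01652b to f60ec88 is possible iff e01652b is an ancestor of f60ec88.
Ancestors of f60ec88: {01a4d37, 18349e8, 3f0acbc, 4a39a96, 5fb5f85, 685ab6b, 69626cc, 81fdad7, ad857fa, e01652b, f60ec88, fd3a01b}.
e01652b is among them, so fast-forward is possible.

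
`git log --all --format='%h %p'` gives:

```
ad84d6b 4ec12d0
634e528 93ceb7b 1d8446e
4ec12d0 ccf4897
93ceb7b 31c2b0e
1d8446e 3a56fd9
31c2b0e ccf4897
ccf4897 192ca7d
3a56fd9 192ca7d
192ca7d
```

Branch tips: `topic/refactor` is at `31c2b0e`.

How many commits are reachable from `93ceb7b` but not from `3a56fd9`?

3

Reachable from 93ceb7b: {192ca7d, 31c2b0e, 93ceb7b, ccf4897}.
Reachable from 3a56fd9: {192ca7d, 3a56fd9}.
In 93ceb7b's history but not 3a56fd9's: {31c2b0e, 93ceb7b, ccf4897} — 3 commits.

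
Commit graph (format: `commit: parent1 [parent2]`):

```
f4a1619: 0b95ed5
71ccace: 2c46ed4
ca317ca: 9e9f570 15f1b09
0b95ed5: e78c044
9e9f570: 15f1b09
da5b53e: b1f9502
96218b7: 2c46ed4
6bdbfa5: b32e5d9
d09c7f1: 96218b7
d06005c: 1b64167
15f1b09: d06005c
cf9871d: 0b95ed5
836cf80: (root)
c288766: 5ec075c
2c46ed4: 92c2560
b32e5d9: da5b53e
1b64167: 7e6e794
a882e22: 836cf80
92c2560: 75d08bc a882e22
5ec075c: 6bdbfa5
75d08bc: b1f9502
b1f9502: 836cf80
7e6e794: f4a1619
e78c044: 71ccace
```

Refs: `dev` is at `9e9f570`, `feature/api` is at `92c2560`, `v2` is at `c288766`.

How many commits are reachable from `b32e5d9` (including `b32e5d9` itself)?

Walking parent pointers from b32e5d9: reachable set = {836cf80, b1f9502, b32e5d9, da5b53e}.
That is 4 commits.

4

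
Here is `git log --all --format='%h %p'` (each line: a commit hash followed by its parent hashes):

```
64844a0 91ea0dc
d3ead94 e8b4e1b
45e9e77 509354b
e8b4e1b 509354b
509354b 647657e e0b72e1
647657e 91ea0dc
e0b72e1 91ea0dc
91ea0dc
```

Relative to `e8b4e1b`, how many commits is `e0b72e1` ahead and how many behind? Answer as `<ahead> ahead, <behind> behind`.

Reachable from e0b72e1: {91ea0dc, e0b72e1}.
Reachable from e8b4e1b: {509354b, 647657e, 91ea0dc, e0b72e1, e8b4e1b}.
Only in e0b72e1's history (ahead): {} — 0.
Only in e8b4e1b's history (behind): {509354b, 647657e, e8b4e1b} — 3.

0 ahead, 3 behind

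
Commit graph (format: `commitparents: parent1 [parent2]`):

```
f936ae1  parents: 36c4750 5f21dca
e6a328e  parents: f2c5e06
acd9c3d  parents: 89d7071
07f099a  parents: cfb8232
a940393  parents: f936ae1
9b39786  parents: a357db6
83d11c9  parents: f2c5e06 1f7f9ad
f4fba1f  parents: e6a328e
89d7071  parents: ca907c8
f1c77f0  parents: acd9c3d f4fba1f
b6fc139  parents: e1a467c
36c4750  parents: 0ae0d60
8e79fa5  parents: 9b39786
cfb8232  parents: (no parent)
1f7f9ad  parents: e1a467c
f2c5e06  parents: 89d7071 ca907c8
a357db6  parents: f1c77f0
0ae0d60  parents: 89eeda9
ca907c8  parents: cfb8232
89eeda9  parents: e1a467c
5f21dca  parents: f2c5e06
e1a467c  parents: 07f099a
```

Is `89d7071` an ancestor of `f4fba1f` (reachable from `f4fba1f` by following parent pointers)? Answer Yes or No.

Ancestors of f4fba1f (commits reachable by following parents): {89d7071, ca907c8, cfb8232, e6a328e, f2c5e06, f4fba1f}.
89d7071 is in that set, so it is an ancestor of f4fba1f.

Yes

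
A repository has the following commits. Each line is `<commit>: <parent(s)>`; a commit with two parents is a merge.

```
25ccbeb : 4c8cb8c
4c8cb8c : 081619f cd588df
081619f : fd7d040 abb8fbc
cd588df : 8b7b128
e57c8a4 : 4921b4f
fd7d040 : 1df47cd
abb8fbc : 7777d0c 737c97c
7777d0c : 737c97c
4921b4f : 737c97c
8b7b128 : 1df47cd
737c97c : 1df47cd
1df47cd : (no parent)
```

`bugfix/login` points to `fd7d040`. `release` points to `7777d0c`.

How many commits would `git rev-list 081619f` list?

6

Walking parent pointers from 081619f: reachable set = {081619f, 1df47cd, 737c97c, 7777d0c, abb8fbc, fd7d040}.
That is 6 commits.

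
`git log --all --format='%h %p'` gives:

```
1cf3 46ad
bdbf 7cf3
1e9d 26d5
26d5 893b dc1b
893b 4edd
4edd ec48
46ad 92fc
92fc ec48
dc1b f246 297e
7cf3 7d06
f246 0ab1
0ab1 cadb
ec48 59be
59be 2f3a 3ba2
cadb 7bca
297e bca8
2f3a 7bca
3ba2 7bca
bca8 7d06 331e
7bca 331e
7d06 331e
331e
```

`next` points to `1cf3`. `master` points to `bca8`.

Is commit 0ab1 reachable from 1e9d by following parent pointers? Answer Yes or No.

Yes

Ancestors of 1e9d (commits reachable by following parents): {0ab1, 1e9d, 26d5, 297e, 2f3a, 331e, 3ba2, 4edd, 59be, 7bca, 7d06, 893b, bca8, cadb, dc1b, ec48, f246}.
0ab1 is in that set, so it is an ancestor of 1e9d.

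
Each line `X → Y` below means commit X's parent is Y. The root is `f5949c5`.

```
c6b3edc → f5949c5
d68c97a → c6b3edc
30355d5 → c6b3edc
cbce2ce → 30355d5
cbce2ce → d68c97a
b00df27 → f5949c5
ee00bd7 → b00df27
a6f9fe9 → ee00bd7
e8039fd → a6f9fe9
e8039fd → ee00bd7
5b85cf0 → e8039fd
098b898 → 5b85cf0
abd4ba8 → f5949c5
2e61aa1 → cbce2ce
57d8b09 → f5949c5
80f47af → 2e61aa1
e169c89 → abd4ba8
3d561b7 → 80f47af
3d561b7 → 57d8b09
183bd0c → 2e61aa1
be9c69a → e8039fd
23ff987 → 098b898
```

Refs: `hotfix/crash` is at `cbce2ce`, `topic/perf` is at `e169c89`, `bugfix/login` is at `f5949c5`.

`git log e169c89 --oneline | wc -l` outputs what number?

3

Walking parent pointers from e169c89: reachable set = {abd4ba8, e169c89, f5949c5}.
That is 3 commits.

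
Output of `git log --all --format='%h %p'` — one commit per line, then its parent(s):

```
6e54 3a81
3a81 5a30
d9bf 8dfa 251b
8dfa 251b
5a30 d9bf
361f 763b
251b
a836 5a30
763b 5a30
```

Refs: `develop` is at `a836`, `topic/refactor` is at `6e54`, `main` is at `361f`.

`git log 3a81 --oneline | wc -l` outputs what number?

5

Walking parent pointers from 3a81: reachable set = {251b, 3a81, 5a30, 8dfa, d9bf}.
That is 5 commits.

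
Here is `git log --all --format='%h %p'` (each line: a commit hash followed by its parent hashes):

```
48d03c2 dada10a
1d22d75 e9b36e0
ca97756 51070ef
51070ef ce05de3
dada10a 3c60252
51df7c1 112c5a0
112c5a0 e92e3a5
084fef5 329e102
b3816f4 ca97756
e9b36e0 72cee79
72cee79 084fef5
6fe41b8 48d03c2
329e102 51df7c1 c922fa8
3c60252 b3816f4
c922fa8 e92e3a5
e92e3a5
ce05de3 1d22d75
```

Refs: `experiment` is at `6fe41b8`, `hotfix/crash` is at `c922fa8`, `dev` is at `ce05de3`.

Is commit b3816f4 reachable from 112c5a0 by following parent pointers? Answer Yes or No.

Ancestors of 112c5a0: {112c5a0, e92e3a5}.
b3816f4 is not in that set, so it is not an ancestor of 112c5a0.

No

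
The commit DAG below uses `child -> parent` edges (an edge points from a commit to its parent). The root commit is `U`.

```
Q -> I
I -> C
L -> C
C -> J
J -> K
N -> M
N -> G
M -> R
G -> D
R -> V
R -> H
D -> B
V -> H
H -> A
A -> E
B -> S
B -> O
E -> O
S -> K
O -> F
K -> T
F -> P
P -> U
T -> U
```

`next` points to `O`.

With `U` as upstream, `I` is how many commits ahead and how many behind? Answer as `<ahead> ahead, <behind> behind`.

Reachable from I: {C, I, J, K, T, U}.
Reachable from U: {U}.
Only in I's history (ahead): {C, I, J, K, T} — 5.
Only in U's history (behind): {} — 0.

5 ahead, 0 behind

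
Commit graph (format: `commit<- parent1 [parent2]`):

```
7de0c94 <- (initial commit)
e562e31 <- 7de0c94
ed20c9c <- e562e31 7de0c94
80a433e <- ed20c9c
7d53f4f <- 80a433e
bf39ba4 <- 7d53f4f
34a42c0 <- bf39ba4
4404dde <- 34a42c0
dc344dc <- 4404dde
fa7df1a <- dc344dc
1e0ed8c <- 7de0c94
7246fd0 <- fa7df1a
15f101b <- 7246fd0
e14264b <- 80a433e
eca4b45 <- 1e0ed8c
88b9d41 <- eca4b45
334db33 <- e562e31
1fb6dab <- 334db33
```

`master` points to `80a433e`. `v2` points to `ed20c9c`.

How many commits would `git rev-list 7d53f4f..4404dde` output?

Reachable from 4404dde: {34a42c0, 4404dde, 7d53f4f, 7de0c94, 80a433e, bf39ba4, e562e31, ed20c9c}.
Reachable from 7d53f4f: {7d53f4f, 7de0c94, 80a433e, e562e31, ed20c9c}.
In 4404dde's history but not 7d53f4f's: {34a42c0, 4404dde, bf39ba4} — 3 commits.

3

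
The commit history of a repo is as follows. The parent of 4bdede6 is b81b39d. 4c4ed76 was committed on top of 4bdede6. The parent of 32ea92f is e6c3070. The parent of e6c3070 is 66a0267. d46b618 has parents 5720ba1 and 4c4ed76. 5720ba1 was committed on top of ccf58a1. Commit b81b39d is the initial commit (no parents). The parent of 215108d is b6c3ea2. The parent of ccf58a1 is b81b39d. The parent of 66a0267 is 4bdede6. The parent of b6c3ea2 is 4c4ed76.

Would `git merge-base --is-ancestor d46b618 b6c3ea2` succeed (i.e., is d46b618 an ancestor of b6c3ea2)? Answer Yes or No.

Ancestors of b6c3ea2: {4bdede6, 4c4ed76, b6c3ea2, b81b39d}.
d46b618 is not in that set, so it is not an ancestor of b6c3ea2.

No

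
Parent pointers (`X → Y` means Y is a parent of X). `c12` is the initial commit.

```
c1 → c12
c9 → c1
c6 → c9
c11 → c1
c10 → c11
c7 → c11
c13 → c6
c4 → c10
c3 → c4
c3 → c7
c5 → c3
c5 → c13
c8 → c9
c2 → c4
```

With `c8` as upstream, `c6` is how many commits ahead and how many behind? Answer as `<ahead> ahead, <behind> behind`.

Reachable from c6: {c1, c12, c6, c9}.
Reachable from c8: {c1, c12, c8, c9}.
Only in c6's history (ahead): {c6} — 1.
Only in c8's history (behind): {c8} — 1.

1 ahead, 1 behind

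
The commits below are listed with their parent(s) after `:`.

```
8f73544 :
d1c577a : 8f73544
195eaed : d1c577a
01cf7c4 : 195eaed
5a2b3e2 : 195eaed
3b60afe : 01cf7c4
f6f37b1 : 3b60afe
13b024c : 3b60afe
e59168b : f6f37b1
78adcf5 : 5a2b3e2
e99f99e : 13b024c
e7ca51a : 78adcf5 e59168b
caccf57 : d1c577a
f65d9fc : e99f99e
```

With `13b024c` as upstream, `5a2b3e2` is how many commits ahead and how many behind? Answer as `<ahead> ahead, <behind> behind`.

1 ahead, 3 behind

Reachable from 5a2b3e2: {195eaed, 5a2b3e2, 8f73544, d1c577a}.
Reachable from 13b024c: {01cf7c4, 13b024c, 195eaed, 3b60afe, 8f73544, d1c577a}.
Only in 5a2b3e2's history (ahead): {5a2b3e2} — 1.
Only in 13b024c's history (behind): {01cf7c4, 13b024c, 3b60afe} — 3.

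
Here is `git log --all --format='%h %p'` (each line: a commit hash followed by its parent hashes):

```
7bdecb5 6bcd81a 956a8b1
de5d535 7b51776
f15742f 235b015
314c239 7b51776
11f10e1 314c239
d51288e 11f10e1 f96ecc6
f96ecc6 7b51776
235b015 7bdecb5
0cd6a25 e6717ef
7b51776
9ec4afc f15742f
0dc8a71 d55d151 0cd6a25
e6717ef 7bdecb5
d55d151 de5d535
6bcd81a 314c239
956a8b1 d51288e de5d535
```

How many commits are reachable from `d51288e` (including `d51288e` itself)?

5

Walking parent pointers from d51288e: reachable set = {11f10e1, 314c239, 7b51776, d51288e, f96ecc6}.
That is 5 commits.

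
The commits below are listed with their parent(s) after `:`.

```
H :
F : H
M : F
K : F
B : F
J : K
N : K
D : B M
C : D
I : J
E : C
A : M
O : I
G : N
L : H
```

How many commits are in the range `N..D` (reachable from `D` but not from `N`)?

3

Reachable from D: {B, D, F, H, M}.
Reachable from N: {F, H, K, N}.
In D's history but not N's: {B, D, M} — 3 commits.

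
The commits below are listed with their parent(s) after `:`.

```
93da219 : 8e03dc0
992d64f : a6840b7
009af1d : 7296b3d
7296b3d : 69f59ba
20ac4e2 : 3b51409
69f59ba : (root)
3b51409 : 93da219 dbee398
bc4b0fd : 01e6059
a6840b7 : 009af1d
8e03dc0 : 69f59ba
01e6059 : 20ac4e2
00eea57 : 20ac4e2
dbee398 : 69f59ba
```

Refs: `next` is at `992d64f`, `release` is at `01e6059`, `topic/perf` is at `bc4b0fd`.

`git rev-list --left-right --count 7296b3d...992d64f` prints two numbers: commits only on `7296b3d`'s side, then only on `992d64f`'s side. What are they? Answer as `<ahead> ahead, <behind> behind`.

0 ahead, 3 behind

Reachable from 7296b3d: {69f59ba, 7296b3d}.
Reachable from 992d64f: {009af1d, 69f59ba, 7296b3d, 992d64f, a6840b7}.
Only in 7296b3d's history (ahead): {} — 0.
Only in 992d64f's history (behind): {009af1d, 992d64f, a6840b7} — 3.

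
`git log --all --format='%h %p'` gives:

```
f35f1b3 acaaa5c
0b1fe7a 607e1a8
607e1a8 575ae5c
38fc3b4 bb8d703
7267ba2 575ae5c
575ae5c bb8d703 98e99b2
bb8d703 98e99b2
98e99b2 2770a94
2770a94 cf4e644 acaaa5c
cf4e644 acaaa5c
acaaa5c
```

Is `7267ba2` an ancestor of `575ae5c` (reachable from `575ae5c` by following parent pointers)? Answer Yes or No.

Ancestors of 575ae5c: {2770a94, 575ae5c, 98e99b2, acaaa5c, bb8d703, cf4e644}.
7267ba2 is not in that set, so it is not an ancestor of 575ae5c.

No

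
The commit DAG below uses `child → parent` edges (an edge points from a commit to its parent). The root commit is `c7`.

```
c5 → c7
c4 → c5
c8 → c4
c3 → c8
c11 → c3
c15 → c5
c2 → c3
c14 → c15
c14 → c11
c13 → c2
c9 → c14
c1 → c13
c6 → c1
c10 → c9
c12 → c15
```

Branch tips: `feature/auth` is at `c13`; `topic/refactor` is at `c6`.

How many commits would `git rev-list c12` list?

Walking parent pointers from c12: reachable set = {c12, c15, c5, c7}.
That is 4 commits.

4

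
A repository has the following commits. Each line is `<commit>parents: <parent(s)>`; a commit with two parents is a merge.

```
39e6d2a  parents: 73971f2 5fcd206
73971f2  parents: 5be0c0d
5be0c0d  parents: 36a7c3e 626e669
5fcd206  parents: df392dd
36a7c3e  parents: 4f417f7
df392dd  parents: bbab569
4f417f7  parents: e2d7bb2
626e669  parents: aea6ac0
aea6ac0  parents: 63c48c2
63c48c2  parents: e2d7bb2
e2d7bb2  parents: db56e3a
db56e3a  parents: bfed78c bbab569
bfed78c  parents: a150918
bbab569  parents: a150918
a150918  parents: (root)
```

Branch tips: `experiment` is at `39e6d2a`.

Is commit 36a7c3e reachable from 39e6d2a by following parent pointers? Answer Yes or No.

Yes

Ancestors of 39e6d2a (commits reachable by following parents): {36a7c3e, 39e6d2a, 4f417f7, 5be0c0d, 5fcd206, 626e669, 63c48c2, 73971f2, a150918, aea6ac0, bbab569, bfed78c, db56e3a, df392dd, e2d7bb2}.
36a7c3e is in that set, so it is an ancestor of 39e6d2a.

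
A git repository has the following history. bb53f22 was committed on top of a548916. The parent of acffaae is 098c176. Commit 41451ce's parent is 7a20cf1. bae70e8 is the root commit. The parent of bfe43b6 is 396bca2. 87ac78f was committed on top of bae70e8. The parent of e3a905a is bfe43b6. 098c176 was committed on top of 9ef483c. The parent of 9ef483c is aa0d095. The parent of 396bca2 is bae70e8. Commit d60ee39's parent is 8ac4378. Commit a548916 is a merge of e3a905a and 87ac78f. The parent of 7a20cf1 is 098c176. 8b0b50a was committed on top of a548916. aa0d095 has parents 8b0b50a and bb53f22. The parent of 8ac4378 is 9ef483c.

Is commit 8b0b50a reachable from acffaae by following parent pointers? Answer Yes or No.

Ancestors of acffaae (commits reachable by following parents): {098c176, 396bca2, 87ac78f, 8b0b50a, 9ef483c, a548916, aa0d095, acffaae, bae70e8, bb53f22, bfe43b6, e3a905a}.
8b0b50a is in that set, so it is an ancestor of acffaae.

Yes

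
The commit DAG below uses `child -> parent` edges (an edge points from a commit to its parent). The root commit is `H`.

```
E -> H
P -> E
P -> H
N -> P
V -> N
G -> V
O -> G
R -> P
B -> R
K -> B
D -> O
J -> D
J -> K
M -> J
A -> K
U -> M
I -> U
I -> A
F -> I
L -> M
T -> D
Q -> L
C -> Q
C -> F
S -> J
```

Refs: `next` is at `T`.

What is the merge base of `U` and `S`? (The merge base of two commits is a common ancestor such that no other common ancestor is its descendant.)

Ancestors of U: {B, D, E, G, H, J, K, M, N, O, P, R, U, V}.
Ancestors of S: {B, D, E, G, H, J, K, N, O, P, R, S, V}.
Common ancestors: {B, D, E, G, H, J, K, N, O, P, R, V}.
Among these, J is not an ancestor of any other common ancestor — it is the merge base.

J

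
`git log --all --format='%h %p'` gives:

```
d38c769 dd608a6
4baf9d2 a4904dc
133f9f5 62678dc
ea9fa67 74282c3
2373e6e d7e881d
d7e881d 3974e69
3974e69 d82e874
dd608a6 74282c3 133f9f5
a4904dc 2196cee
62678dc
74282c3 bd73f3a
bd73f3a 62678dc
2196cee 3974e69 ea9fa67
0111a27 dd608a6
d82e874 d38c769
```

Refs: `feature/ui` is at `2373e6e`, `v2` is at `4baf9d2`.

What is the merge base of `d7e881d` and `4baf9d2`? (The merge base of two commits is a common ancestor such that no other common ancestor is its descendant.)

Ancestors of d7e881d: {133f9f5, 3974e69, 62678dc, 74282c3, bd73f3a, d38c769, d7e881d, d82e874, dd608a6}.
Ancestors of 4baf9d2: {133f9f5, 2196cee, 3974e69, 4baf9d2, 62678dc, 74282c3, a4904dc, bd73f3a, d38c769, d82e874, dd608a6, ea9fa67}.
Common ancestors: {133f9f5, 3974e69, 62678dc, 74282c3, bd73f3a, d38c769, d82e874, dd608a6}.
Among these, 3974e69 is not an ancestor of any other common ancestor — it is the merge base.

3974e69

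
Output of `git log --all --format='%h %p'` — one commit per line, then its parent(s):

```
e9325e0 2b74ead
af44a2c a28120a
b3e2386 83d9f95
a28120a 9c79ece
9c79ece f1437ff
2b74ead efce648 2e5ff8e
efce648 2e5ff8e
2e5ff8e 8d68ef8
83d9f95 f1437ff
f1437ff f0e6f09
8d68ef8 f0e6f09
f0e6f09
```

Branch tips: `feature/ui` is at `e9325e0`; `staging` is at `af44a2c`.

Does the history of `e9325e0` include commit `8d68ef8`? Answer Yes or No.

Yes

Ancestors of e9325e0 (commits reachable by following parents): {2b74ead, 2e5ff8e, 8d68ef8, e9325e0, efce648, f0e6f09}.
8d68ef8 is in that set, so it is an ancestor of e9325e0.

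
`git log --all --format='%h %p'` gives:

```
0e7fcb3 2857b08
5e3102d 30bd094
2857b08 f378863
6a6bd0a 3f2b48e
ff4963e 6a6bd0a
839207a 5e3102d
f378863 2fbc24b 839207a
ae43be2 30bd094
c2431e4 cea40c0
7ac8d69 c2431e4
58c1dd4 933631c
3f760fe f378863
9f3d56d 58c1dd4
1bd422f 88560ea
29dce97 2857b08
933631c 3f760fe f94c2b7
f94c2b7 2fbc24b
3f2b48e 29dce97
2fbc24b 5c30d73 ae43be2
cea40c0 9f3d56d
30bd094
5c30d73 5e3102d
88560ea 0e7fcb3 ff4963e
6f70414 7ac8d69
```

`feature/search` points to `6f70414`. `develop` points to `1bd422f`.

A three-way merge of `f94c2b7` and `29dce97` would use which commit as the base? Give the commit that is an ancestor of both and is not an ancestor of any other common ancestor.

2fbc24b

Ancestors of f94c2b7: {2fbc24b, 30bd094, 5c30d73, 5e3102d, ae43be2, f94c2b7}.
Ancestors of 29dce97: {2857b08, 29dce97, 2fbc24b, 30bd094, 5c30d73, 5e3102d, 839207a, ae43be2, f378863}.
Common ancestors: {2fbc24b, 30bd094, 5c30d73, 5e3102d, ae43be2}.
Among these, 2fbc24b is not an ancestor of any other common ancestor — it is the merge base.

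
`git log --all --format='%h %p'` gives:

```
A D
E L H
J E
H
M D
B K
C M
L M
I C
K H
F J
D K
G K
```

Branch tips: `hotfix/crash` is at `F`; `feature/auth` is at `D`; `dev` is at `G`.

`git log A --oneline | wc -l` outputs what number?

Walking parent pointers from A: reachable set = {A, D, H, K}.
That is 4 commits.

4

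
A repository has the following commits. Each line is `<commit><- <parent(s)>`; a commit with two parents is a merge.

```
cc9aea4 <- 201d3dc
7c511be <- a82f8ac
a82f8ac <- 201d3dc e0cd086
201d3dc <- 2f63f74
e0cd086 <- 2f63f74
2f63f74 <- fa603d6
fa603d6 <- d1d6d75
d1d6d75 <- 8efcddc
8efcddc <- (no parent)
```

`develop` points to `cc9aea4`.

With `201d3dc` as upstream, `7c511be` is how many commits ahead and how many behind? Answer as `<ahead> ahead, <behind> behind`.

3 ahead, 0 behind

Reachable from 7c511be: {201d3dc, 2f63f74, 7c511be, 8efcddc, a82f8ac, d1d6d75, e0cd086, fa603d6}.
Reachable from 201d3dc: {201d3dc, 2f63f74, 8efcddc, d1d6d75, fa603d6}.
Only in 7c511be's history (ahead): {7c511be, a82f8ac, e0cd086} — 3.
Only in 201d3dc's history (behind): {} — 0.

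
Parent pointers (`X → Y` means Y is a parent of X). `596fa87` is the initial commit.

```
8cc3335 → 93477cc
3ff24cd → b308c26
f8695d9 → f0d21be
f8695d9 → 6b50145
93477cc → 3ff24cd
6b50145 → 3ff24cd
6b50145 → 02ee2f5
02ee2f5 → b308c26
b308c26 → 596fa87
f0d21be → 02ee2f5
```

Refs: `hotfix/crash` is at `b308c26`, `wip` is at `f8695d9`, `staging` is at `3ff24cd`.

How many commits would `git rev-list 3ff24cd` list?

3

Walking parent pointers from 3ff24cd: reachable set = {3ff24cd, 596fa87, b308c26}.
That is 3 commits.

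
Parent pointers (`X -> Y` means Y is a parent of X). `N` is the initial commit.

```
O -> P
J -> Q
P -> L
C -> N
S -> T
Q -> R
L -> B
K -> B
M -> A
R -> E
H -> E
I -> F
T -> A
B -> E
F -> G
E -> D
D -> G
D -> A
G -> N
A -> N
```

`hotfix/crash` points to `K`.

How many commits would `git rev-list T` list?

3

Walking parent pointers from T: reachable set = {A, N, T}.
That is 3 commits.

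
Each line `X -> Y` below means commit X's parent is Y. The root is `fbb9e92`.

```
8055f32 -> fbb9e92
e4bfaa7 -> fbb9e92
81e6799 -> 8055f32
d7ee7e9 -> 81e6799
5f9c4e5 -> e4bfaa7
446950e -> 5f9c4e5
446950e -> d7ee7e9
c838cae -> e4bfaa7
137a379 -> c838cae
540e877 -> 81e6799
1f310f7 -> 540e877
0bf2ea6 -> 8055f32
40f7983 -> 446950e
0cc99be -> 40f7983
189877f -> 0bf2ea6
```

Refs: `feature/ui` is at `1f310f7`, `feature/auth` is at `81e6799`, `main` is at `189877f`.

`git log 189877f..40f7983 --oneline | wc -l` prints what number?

6

Reachable from 40f7983: {40f7983, 446950e, 5f9c4e5, 8055f32, 81e6799, d7ee7e9, e4bfaa7, fbb9e92}.
Reachable from 189877f: {0bf2ea6, 189877f, 8055f32, fbb9e92}.
In 40f7983's history but not 189877f's: {40f7983, 446950e, 5f9c4e5, 81e6799, d7ee7e9, e4bfaa7} — 6 commits.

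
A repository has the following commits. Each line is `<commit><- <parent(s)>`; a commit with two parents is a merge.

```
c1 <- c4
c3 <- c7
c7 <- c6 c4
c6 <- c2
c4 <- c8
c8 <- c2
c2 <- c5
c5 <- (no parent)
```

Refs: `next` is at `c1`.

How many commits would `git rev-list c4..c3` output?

Reachable from c3: {c2, c3, c4, c5, c6, c7, c8}.
Reachable from c4: {c2, c4, c5, c8}.
In c3's history but not c4's: {c3, c6, c7} — 3 commits.

3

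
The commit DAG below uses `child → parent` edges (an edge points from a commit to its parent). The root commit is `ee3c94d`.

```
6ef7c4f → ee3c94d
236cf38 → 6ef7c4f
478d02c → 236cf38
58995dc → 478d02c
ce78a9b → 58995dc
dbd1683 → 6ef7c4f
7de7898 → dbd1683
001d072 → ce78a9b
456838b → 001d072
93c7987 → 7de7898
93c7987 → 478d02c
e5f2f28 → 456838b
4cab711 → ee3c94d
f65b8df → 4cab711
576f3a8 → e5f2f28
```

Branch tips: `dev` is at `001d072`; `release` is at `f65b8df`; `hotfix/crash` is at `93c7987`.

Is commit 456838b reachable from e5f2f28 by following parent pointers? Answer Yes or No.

Ancestors of e5f2f28 (commits reachable by following parents): {001d072, 236cf38, 456838b, 478d02c, 58995dc, 6ef7c4f, ce78a9b, e5f2f28, ee3c94d}.
456838b is in that set, so it is an ancestor of e5f2f28.

Yes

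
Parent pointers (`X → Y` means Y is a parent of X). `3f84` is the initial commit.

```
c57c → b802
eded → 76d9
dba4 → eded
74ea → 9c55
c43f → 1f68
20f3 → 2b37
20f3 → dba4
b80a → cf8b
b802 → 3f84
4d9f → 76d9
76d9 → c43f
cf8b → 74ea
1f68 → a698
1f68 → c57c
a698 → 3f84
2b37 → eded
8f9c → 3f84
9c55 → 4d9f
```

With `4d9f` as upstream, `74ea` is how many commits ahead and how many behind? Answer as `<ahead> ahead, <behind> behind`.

2 ahead, 0 behind

Reachable from 74ea: {1f68, 3f84, 4d9f, 74ea, 76d9, 9c55, a698, b802, c43f, c57c}.
Reachable from 4d9f: {1f68, 3f84, 4d9f, 76d9, a698, b802, c43f, c57c}.
Only in 74ea's history (ahead): {74ea, 9c55} — 2.
Only in 4d9f's history (behind): {} — 0.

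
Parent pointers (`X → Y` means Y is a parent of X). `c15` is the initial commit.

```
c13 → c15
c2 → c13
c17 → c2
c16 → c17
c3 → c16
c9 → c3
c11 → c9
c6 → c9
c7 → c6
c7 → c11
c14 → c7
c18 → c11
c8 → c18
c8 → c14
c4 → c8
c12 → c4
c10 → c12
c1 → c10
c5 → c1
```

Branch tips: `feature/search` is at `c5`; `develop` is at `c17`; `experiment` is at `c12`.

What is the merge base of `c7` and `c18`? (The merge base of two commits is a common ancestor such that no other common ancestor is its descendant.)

Ancestors of c7: {c11, c13, c15, c16, c17, c2, c3, c6, c7, c9}.
Ancestors of c18: {c11, c13, c15, c16, c17, c18, c2, c3, c9}.
Common ancestors: {c11, c13, c15, c16, c17, c2, c3, c9}.
Among these, c11 is not an ancestor of any other common ancestor — it is the merge base.

c11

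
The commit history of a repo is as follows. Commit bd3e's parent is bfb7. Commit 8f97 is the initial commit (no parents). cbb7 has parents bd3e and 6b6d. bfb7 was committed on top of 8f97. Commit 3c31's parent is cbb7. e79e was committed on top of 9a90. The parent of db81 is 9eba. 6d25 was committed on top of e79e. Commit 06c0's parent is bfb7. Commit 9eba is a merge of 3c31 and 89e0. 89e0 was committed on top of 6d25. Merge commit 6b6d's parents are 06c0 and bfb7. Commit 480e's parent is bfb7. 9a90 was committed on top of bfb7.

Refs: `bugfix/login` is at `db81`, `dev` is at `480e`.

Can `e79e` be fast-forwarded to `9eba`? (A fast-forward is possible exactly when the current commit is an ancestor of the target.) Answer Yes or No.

Yes

A fast-forward from e79e to 9eba is possible iff e79e is an ancestor of 9eba.
Ancestors of 9eba: {06c0, 3c31, 6b6d, 6d25, 89e0, 8f97, 9a90, 9eba, bd3e, bfb7, cbb7, e79e}.
e79e is among them, so fast-forward is possible.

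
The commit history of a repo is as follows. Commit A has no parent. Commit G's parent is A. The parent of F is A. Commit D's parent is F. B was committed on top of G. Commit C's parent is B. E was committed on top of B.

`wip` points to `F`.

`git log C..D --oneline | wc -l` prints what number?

2

Reachable from D: {A, D, F}.
Reachable from C: {A, B, C, G}.
In D's history but not C's: {D, F} — 2 commits.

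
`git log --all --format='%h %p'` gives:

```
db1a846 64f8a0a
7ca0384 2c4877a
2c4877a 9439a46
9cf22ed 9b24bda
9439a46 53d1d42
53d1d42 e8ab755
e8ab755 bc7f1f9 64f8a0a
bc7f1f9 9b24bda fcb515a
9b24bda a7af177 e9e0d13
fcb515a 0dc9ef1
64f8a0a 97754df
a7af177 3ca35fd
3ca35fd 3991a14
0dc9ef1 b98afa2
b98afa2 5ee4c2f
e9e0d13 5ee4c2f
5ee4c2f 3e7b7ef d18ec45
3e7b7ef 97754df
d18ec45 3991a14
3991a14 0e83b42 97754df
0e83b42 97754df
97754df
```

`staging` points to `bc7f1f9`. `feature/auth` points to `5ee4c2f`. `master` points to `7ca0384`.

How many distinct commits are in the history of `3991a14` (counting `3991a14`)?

Walking parent pointers from 3991a14: reachable set = {0e83b42, 3991a14, 97754df}.
That is 3 commits.

3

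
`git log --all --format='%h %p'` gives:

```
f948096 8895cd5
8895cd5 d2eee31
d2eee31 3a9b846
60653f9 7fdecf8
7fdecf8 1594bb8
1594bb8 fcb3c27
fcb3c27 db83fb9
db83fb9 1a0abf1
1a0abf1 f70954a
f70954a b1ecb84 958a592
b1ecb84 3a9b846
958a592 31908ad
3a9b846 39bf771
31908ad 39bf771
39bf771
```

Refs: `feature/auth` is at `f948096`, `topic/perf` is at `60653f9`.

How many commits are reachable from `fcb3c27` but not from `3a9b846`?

Reachable from fcb3c27: {1a0abf1, 31908ad, 39bf771, 3a9b846, 958a592, b1ecb84, db83fb9, f70954a, fcb3c27}.
Reachable from 3a9b846: {39bf771, 3a9b846}.
In fcb3c27's history but not 3a9b846's: {1a0abf1, 31908ad, 958a592, b1ecb84, db83fb9, f70954a, fcb3c27} — 7 commits.

7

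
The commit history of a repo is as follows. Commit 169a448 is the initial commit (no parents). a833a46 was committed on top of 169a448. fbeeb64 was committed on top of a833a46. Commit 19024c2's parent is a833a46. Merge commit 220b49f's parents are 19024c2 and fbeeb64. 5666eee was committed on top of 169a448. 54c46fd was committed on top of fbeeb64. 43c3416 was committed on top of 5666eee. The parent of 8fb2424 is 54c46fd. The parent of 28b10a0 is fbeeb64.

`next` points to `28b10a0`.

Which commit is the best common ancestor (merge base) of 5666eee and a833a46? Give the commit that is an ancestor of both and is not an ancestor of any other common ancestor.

Ancestors of 5666eee: {169a448, 5666eee}.
Ancestors of a833a46: {169a448, a833a46}.
Common ancestors: {169a448}.
The only common ancestor is 169a448, so it is the merge base.

169a448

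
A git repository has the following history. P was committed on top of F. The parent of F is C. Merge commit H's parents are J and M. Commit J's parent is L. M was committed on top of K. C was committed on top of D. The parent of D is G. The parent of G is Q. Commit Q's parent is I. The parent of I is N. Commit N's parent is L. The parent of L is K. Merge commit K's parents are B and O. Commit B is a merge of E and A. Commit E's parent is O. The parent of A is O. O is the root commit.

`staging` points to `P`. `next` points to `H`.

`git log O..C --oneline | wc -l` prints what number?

Reachable from C: {A, B, C, D, E, G, I, K, L, N, O, Q}.
Reachable from O: {O}.
In C's history but not O's: {A, B, C, D, E, G, I, K, L, N, Q} — 11 commits.

11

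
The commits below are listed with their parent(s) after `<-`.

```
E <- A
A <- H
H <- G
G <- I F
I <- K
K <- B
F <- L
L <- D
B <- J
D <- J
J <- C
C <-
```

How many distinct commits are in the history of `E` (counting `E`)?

12

Walking parent pointers from E: reachable set = {A, B, C, D, E, F, G, H, I, J, K, L}.
That is 12 commits.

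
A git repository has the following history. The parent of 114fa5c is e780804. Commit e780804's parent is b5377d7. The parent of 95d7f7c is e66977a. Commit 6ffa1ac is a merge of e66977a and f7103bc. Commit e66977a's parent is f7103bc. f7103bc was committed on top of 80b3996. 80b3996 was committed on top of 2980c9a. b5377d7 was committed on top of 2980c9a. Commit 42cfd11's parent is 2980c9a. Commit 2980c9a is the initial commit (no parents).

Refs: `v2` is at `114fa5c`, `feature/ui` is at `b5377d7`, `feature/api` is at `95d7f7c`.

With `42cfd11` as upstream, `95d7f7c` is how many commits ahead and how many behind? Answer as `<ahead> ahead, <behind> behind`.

Reachable from 95d7f7c: {2980c9a, 80b3996, 95d7f7c, e66977a, f7103bc}.
Reachable from 42cfd11: {2980c9a, 42cfd11}.
Only in 95d7f7c's history (ahead): {80b3996, 95d7f7c, e66977a, f7103bc} — 4.
Only in 42cfd11's history (behind): {42cfd11} — 1.

4 ahead, 1 behind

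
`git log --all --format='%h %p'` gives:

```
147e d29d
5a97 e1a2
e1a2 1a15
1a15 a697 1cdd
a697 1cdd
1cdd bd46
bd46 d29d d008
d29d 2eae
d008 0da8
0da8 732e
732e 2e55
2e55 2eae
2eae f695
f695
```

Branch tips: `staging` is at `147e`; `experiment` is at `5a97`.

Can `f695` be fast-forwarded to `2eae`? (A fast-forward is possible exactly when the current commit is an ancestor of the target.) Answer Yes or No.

Yes

A fast-forward from f695 to 2eae is possible iff f695 is an ancestor of 2eae.
Ancestors of 2eae: {2eae, f695}.
f695 is among them, so fast-forward is possible.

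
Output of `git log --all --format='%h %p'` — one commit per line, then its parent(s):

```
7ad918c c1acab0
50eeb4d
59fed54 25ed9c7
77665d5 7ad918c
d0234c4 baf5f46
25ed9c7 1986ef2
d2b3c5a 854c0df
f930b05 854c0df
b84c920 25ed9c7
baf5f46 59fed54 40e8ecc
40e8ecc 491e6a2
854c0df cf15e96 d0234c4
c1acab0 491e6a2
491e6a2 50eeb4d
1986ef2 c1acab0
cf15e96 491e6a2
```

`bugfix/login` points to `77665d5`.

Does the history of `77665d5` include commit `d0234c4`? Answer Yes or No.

Ancestors of 77665d5: {491e6a2, 50eeb4d, 77665d5, 7ad918c, c1acab0}.
d0234c4 is not in that set, so it is not an ancestor of 77665d5.

No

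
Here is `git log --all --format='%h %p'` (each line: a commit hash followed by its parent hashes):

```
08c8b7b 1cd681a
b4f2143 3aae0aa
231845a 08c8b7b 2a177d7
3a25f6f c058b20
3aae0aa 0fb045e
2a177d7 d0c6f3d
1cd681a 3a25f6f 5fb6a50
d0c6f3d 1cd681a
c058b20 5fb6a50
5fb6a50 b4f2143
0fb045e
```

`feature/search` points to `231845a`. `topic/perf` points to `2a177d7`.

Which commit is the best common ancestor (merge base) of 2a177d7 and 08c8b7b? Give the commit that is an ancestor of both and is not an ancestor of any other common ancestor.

1cd681a

Ancestors of 2a177d7: {0fb045e, 1cd681a, 2a177d7, 3a25f6f, 3aae0aa, 5fb6a50, b4f2143, c058b20, d0c6f3d}.
Ancestors of 08c8b7b: {08c8b7b, 0fb045e, 1cd681a, 3a25f6f, 3aae0aa, 5fb6a50, b4f2143, c058b20}.
Common ancestors: {0fb045e, 1cd681a, 3a25f6f, 3aae0aa, 5fb6a50, b4f2143, c058b20}.
Among these, 1cd681a is not an ancestor of any other common ancestor — it is the merge base.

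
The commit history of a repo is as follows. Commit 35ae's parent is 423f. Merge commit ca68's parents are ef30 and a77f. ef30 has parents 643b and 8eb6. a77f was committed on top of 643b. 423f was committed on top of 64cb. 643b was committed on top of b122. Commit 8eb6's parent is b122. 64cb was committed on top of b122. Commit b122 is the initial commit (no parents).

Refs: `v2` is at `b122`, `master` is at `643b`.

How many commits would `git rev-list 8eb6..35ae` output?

3

Reachable from 35ae: {35ae, 423f, 64cb, b122}.
Reachable from 8eb6: {8eb6, b122}.
In 35ae's history but not 8eb6's: {35ae, 423f, 64cb} — 3 commits.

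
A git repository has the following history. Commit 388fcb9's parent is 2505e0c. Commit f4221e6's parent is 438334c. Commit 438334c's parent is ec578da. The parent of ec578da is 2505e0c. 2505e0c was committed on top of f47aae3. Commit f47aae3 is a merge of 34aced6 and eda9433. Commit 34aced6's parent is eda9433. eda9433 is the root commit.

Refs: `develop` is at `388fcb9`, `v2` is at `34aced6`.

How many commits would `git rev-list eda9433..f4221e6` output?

Reachable from f4221e6: {2505e0c, 34aced6, 438334c, ec578da, eda9433, f4221e6, f47aae3}.
Reachable from eda9433: {eda9433}.
In f4221e6's history but not eda9433's: {2505e0c, 34aced6, 438334c, ec578da, f4221e6, f47aae3} — 6 commits.

6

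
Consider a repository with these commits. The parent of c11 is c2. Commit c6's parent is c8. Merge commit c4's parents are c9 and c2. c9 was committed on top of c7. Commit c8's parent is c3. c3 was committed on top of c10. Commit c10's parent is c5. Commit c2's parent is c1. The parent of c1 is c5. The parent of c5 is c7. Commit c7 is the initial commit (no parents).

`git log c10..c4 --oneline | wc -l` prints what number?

4

Reachable from c4: {c1, c2, c4, c5, c7, c9}.
Reachable from c10: {c10, c5, c7}.
In c4's history but not c10's: {c1, c2, c4, c9} — 4 commits.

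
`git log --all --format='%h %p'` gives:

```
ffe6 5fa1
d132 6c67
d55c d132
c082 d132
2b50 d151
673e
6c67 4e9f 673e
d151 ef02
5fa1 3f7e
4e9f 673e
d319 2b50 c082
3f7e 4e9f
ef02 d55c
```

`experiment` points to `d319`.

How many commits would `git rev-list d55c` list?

Walking parent pointers from d55c: reachable set = {4e9f, 673e, 6c67, d132, d55c}.
That is 5 commits.

5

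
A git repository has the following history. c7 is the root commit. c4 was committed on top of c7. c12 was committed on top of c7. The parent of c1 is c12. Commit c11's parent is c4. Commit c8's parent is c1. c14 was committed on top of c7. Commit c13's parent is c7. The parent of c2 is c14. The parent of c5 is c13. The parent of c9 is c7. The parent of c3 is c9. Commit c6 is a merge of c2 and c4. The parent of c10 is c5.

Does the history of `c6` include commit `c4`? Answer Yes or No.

Ancestors of c6 (commits reachable by following parents): {c14, c2, c4, c6, c7}.
c4 is in that set, so it is an ancestor of c6.

Yes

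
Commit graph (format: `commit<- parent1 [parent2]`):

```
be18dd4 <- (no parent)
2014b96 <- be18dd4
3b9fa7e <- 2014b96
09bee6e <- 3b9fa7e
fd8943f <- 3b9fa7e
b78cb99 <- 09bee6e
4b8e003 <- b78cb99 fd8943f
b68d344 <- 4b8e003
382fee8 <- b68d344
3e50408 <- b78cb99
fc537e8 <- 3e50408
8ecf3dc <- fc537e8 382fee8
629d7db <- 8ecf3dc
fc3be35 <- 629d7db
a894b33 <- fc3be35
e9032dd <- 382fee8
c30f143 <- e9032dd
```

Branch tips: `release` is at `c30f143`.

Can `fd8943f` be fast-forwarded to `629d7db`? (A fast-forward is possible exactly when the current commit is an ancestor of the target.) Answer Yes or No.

Yes

A fast-forward from fd8943f to 629d7db is possible iff fd8943f is an ancestor of 629d7db.
Ancestors of 629d7db: {09bee6e, 2014b96, 382fee8, 3b9fa7e, 3e50408, 4b8e003, 629d7db, 8ecf3dc, b68d344, b78cb99, be18dd4, fc537e8, fd8943f}.
fd8943f is among them, so fast-forward is possible.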